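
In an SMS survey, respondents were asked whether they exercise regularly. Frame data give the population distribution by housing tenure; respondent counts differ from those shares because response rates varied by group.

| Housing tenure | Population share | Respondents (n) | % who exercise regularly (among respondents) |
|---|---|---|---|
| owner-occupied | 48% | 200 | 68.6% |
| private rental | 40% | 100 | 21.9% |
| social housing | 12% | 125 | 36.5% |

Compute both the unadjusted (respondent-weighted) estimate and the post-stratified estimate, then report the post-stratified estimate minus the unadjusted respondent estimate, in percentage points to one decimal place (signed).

-2.1 percentage points

Without adjustment, the pooled respondent share is:
  (200/425)×68.6 + (100/425)×21.9 + (125/425)×36.5 = 48.1706%
Post-stratified estimate weights by population shares:
  0.48×68.6 + 0.4×21.9 + 0.12×36.5 = 46.068%
Difference = 46.068 − 48.1706 = -2.1026 pp.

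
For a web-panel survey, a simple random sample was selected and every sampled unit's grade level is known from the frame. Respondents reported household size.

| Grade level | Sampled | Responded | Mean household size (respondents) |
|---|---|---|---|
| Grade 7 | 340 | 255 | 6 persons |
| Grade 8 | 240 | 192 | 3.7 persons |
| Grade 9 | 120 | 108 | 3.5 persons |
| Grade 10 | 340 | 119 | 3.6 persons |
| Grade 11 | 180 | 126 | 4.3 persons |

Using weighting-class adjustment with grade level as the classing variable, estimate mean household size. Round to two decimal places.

Class response rates: Grade 7 255/340 = 75%, Grade 8 192/240 = 80%, Grade 9 108/120 = 90%, Grade 10 119/340 = 35%, Grade 11 126/180 = 70%.
Weighting each respondent by the inverse class response rate inflates each class back to its sampled size, so the class weight is n_sampled:
  Grade 7: 340 × 6 = 2040
  Grade 8: 240 × 3.7 = 888
  Grade 9: 120 × 3.5 = 420
  Grade 10: 340 × 3.6 = 1224
  Grade 11: 180 × 4.3 = 774
Adjusted estimate = 5346 / 1,220 = 4.38197 → 4.38.

4.38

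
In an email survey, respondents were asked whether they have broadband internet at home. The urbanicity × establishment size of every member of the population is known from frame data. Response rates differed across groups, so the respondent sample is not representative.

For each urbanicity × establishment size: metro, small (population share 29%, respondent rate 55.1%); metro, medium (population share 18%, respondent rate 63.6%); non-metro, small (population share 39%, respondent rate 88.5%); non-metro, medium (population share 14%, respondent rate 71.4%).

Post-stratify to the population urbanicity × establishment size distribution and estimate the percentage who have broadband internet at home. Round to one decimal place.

71.9%

Weight each group's respondent value by its population share:
  metro, small: 0.29 × 55.1 = 15.979
  metro, medium: 0.18 × 63.6 = 11.448
  non-metro, small: 0.39 × 88.5 = 34.515
  non-metro, medium: 0.14 × 71.4 = 9.996
Post-stratified estimate = 71.938 → 71.9%.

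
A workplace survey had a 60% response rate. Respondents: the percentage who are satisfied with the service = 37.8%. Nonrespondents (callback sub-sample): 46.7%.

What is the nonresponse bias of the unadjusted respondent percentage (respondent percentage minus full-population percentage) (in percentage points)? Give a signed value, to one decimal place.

Nonresponse fraction = 1 − 0.6 = 0.4.
Bias = (nonresponse fraction) × (respondent percentage − nonrespondent percentage)
     = 0.4 × (37.8 − 46.7) = 0.4 × -8.9 = -3.56.

-3.6 percentage points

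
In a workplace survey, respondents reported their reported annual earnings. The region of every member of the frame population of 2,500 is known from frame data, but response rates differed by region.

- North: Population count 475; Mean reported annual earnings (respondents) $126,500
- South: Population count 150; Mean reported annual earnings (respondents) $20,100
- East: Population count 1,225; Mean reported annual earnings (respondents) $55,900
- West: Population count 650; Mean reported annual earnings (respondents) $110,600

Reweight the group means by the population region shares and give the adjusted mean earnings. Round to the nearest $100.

Weight each group's respondent value by its population share:
  North: (475/2,500) × 126,500 = 24,035
  South: (150/2,500) × 20,100 = 1206
  East: (1,225/2,500) × 55,900 = 27,391
  West: (650/2,500) × 110,600 = 28,756
Post-stratified estimate = 81,388 → $81,400.

$81,400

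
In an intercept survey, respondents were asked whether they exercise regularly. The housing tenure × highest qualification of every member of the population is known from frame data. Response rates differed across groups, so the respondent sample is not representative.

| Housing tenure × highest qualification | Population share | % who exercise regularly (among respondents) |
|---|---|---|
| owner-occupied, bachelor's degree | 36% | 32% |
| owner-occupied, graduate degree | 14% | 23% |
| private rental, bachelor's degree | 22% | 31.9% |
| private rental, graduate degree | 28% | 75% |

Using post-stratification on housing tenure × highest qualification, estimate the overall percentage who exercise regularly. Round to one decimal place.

42.8%

Each cell contributes population-share × respondent value:
  owner-occupied, bachelor's degree: 0.36 × 32 = 11.52
  owner-occupied, graduate degree: 0.14 × 23 = 3.22
  private rental, bachelor's degree: 0.22 × 31.9 = 7.018
  private rental, graduate degree: 0.28 × 75 = 21
Post-stratified estimate = 42.758 → 42.8%.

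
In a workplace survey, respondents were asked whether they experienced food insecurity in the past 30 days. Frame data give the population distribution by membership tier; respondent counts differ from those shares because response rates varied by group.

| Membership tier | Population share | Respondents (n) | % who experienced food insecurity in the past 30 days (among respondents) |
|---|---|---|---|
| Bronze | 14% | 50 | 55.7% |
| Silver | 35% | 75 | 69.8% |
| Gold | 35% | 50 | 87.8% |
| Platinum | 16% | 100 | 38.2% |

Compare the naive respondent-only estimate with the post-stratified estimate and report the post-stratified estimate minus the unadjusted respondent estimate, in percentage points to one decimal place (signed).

Naive respondent-only estimate (weights = respondent counts):
  (50/275)×55.7 + (75/275)×69.8 + (50/275)×87.8 + (100/275)×38.2 = 59.0182%
Reweighting by population membership tier shares:
  0.14×55.7 + 0.35×69.8 + 0.35×87.8 + 0.16×38.2 = 69.07%
Difference = 69.07 − 59.0182 = 10.0518 pp.

+10.1 percentage points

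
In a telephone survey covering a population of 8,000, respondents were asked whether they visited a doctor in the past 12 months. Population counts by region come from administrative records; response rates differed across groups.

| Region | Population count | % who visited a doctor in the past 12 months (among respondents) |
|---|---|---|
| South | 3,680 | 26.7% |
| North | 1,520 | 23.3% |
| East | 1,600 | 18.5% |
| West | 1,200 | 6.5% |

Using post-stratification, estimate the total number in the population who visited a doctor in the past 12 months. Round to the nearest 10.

1,710

Apply each group's respondent rate to its population count:
  South: 3,680 × 26.7% = 982.56
  North: 1,520 × 23.3% = 354.16
  East: 1,600 × 18.5% = 296
  West: 1,200 × 6.5% = 78
Estimated total = 1710.72 → 1,710.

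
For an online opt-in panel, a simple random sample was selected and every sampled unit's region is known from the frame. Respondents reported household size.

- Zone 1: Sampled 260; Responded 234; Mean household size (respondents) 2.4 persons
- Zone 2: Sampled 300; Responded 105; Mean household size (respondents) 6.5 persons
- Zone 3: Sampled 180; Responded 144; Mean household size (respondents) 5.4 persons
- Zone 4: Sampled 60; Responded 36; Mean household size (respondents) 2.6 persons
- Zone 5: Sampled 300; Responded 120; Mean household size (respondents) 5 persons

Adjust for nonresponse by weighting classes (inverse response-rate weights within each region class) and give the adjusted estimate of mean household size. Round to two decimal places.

Class response rates: Zone 1 234/260 = 90%, Zone 2 105/300 = 35%, Zone 3 144/180 = 80%, Zone 4 36/60 = 60%, Zone 5 120/300 = 40%.
Each respondent's weight = sampled/responded in their class; summing within a class gives n_sampled, so:
  Zone 1: 260 × 2.4 = 624
  Zone 2: 300 × 6.5 = 1950
  Zone 3: 180 × 5.4 = 972
  Zone 4: 60 × 2.6 = 156
  Zone 5: 300 × 5 = 1500
Adjusted estimate = 5202 / 1,100 = 4.72909 → 4.73.

4.73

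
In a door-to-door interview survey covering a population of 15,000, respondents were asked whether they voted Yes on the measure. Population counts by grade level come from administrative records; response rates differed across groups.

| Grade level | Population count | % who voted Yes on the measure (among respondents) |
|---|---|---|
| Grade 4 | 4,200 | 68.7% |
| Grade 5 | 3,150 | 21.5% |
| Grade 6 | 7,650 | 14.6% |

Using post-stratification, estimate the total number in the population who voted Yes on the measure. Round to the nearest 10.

Each cell contributes its population count × the respondent rate:
  Grade 4: 4,200 × 68.7% = 2885.4
  Grade 5: 3,150 × 21.5% = 677.25
  Grade 6: 7,650 × 14.6% = 1116.9
Estimated total = 4679.55 → 4,680.

4,680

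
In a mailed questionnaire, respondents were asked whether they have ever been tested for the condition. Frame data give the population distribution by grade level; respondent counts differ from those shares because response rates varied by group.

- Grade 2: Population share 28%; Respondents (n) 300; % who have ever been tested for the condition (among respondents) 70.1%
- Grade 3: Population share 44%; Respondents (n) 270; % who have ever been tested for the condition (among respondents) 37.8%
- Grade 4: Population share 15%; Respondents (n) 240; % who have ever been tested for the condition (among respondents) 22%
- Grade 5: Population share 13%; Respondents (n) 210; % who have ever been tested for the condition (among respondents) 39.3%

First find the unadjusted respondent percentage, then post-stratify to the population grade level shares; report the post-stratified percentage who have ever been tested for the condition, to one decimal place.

44.7%

Without adjustment, the pooled respondent share is:
  (300/1020)×70.1 + (270/1020)×37.8 + (240/1020)×22 + (210/1020)×39.3 = 43.8912%
Post-stratifying to population shares instead:
  0.28×70.1 + 0.44×37.8 + 0.15×22 + 0.13×39.3 = 44.669%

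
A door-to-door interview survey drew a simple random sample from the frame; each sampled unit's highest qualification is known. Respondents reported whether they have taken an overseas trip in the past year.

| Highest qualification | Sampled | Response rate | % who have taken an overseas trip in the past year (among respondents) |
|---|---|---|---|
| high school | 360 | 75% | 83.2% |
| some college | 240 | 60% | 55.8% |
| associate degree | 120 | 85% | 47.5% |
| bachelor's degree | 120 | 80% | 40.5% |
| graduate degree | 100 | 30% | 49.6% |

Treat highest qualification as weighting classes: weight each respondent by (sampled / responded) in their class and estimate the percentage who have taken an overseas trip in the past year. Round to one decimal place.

Each respondent's weight = sampled/responded in their class; summing within a class gives n_sampled, so:
  high school: 360 × 83.2 = 29,952
  some college: 240 × 55.8 = 13,392
  associate degree: 120 × 47.5 = 5700
  bachelor's degree: 120 × 40.5 = 4860
  graduate degree: 100 × 49.6 = 4960
Adjusted estimate = 58,864 / 940 = 62.6213 → 62.6%.

62.6%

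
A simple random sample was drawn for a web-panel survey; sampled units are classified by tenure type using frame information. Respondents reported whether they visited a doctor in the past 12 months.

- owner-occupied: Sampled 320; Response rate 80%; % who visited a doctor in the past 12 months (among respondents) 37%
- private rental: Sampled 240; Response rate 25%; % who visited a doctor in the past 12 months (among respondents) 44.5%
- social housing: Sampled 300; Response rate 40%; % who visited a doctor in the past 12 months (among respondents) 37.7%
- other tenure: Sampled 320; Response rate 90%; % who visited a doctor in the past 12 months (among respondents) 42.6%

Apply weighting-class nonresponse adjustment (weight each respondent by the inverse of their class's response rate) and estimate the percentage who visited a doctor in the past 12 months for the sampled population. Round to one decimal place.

40.2%

Each respondent's weight = sampled/responded in their class; summing within a class gives n_sampled, so:
  owner-occupied: 320 × 37 = 11,840
  private rental: 240 × 44.5 = 10,680
  social housing: 300 × 37.7 = 11,310
  other tenure: 320 × 42.6 = 13,632
Adjusted estimate = 47,462 / 1,180 = 40.222 → 40.2%.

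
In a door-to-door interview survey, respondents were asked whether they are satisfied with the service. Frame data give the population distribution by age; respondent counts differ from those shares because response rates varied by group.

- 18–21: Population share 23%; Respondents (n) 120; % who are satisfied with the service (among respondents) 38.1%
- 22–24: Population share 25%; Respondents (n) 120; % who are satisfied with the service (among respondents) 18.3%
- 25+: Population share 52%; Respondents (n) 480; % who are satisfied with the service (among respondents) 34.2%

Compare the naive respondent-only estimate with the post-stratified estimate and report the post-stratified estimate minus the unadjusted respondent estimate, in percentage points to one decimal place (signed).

-1.1 percentage points

Unadjusted (pooled respondent) estimate weights by respondent counts:
  (120/720)×38.1 + (120/720)×18.3 + (480/720)×34.2 = 32.2%
Post-stratifying to population shares instead:
  0.23×38.1 + 0.25×18.3 + 0.52×34.2 = 31.122%
Difference = 31.122 − 32.2 = -1.078 pp.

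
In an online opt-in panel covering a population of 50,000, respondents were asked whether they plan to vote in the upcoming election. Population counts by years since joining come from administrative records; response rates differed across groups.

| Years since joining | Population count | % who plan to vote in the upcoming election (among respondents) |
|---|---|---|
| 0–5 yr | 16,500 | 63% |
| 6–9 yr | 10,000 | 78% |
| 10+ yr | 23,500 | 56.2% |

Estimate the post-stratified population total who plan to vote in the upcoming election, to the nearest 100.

31,400

Estimated count per cell = population count × respondent percentage:
  0–5 yr: 16,500 × 63% = 10,395
  6–9 yr: 10,000 × 78% = 7800
  10+ yr: 23,500 × 56.2% = 13,207
Estimated total = 31,402 → 31,400.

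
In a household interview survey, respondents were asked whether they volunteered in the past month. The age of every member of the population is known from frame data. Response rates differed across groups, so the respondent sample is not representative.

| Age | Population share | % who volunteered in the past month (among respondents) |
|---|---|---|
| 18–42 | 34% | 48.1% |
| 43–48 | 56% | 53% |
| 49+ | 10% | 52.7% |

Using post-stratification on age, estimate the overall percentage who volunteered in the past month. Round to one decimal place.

51.3%

Post-stratification weights by population share, not respondent share:
  18–42: 0.34 × 48.1 = 16.354
  43–48: 0.56 × 53 = 29.68
  49+: 0.1 × 52.7 = 5.27
Post-stratified estimate = 51.304 → 51.3%.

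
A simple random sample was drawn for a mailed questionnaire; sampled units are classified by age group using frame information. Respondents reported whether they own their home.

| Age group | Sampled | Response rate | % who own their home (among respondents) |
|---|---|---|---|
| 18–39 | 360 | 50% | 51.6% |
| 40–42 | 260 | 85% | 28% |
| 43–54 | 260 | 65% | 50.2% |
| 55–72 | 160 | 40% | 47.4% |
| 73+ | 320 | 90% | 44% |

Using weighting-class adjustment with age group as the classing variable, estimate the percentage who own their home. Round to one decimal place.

44.5%

Weighting each respondent by the inverse class response rate inflates each class back to its sampled size, so the class weight is n_sampled:
  18–39: 360 × 51.6 = 18,576
  40–42: 260 × 28 = 7280
  43–54: 260 × 50.2 = 13,052
  55–72: 160 × 47.4 = 7584
  73+: 320 × 44 = 14,080
Adjusted estimate = 60,572 / 1,360 = 44.5382 → 44.5%.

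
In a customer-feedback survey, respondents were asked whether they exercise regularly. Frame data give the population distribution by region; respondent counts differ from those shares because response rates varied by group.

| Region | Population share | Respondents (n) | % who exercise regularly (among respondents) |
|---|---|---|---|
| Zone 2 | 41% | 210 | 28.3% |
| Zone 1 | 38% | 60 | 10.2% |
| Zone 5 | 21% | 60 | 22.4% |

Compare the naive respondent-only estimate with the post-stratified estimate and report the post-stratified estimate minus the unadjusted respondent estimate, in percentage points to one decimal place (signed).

Naive respondent-only estimate (weights = respondent counts):
  (210/330)×28.3 + (60/330)×10.2 + (60/330)×22.4 = 23.9364%
Post-stratifying to population shares instead:
  0.41×28.3 + 0.38×10.2 + 0.21×22.4 = 20.183%
Difference = 20.183 − 23.9364 = -3.7534 pp.

-3.8 percentage points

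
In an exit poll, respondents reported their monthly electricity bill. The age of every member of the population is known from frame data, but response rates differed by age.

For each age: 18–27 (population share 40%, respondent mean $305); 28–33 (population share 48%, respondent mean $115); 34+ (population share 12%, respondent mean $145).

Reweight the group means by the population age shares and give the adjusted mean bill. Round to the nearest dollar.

$195

Post-stratification weights by population share, not respondent share:
  18–27: 0.4 × 305 = 122
  28–33: 0.48 × 115 = 55.2
  34+: 0.12 × 145 = 17.4
Post-stratified estimate = 194.6 → $195.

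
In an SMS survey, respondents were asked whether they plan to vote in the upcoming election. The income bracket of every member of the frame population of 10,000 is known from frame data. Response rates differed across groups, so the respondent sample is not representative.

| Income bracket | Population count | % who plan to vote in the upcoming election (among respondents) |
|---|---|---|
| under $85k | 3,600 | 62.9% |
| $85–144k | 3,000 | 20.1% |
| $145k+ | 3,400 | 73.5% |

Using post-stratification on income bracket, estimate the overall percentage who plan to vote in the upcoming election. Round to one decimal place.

53.7%

Each cell contributes population-share × respondent value:
  under $85k: (3,600/10,000) × 62.9 = 22.644
  $85–144k: (3,000/10,000) × 20.1 = 6.03
  $145k+: (3,400/10,000) × 73.5 = 24.99
Post-stratified estimate = 53.664 → 53.7%.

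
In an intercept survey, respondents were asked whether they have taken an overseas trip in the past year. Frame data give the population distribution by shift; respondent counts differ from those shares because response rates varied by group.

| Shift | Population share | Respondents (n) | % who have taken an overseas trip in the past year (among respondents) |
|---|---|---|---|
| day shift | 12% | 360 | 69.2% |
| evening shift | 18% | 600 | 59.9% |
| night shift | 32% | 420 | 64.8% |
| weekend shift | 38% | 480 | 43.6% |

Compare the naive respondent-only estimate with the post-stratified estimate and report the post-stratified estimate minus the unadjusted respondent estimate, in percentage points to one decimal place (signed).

Naive respondent-only estimate (weights = respondent counts):
  (360/1860)×69.2 + (600/1860)×59.9 + (420/1860)×64.8 + (480/1860)×43.6 = 58.6%
Post-stratifying to population shares instead:
  0.12×69.2 + 0.18×59.9 + 0.32×64.8 + 0.38×43.6 = 56.39%
Difference = 56.39 − 58.6 = -2.21 pp.

-2.2 percentage points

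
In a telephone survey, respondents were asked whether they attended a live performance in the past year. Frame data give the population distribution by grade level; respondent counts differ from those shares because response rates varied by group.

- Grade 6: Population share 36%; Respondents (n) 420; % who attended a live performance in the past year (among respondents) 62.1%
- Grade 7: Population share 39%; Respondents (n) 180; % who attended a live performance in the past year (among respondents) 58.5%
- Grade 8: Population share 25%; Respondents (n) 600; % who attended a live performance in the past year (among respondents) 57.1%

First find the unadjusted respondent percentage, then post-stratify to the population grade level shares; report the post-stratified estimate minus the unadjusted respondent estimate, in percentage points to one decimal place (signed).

Without adjustment, the pooled respondent share is:
  (420/1200)×62.1 + (180/1200)×58.5 + (600/1200)×57.1 = 59.06%
Reweighting by population grade level shares:
  0.36×62.1 + 0.39×58.5 + 0.25×57.1 = 59.446%
Difference = 59.446 − 59.06 = 0.386 pp.

+0.4 percentage points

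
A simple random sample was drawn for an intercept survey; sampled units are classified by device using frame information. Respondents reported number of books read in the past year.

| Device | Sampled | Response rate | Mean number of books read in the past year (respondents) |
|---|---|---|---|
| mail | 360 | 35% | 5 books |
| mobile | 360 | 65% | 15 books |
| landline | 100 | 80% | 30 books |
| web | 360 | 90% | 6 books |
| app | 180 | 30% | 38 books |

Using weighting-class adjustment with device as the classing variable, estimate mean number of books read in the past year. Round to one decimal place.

14.1

Each respondent's weight = sampled/responded in their class; summing within a class gives n_sampled, so:
  mail: 360 × 5 = 1800
  mobile: 360 × 15 = 5400
  landline: 100 × 30 = 3000
  web: 360 × 6 = 2160
  app: 180 × 38 = 6840
Adjusted estimate = 19,200 / 1,360 = 14.1176 → 14.1.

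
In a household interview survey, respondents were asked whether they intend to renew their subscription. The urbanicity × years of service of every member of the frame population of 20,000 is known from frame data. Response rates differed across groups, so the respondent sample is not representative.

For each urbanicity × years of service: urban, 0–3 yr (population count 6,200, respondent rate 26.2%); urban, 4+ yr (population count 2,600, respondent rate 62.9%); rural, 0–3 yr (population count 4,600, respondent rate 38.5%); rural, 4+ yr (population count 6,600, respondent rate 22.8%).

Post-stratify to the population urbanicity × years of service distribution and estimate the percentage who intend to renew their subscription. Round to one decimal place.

Each cell contributes population-share × respondent value:
  urban, 0–3 yr: (6,200/20,000) × 26.2 = 8.122
  urban, 4+ yr: (2,600/20,000) × 62.9 = 8.177
  rural, 0–3 yr: (4,600/20,000) × 38.5 = 8.855
  rural, 4+ yr: (6,600/20,000) × 22.8 = 7.524
Post-stratified estimate = 32.678 → 32.7%.

32.7%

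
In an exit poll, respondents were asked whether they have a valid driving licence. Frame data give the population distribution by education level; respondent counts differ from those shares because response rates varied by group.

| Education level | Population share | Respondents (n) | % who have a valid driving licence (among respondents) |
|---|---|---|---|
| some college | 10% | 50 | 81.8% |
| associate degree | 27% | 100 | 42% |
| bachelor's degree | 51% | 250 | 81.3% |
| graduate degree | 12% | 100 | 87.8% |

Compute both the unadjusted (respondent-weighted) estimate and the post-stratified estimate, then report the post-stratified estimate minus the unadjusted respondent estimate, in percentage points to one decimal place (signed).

-3.3 percentage points

Unadjusted (pooled respondent) estimate weights by respondent counts:
  (50/500)×81.8 + (100/500)×42 + (250/500)×81.3 + (100/500)×87.8 = 74.79%
Reweighting by population education level shares:
  0.1×81.8 + 0.27×42 + 0.51×81.3 + 0.12×87.8 = 71.519%
Difference = 71.519 − 74.79 = -3.271 pp.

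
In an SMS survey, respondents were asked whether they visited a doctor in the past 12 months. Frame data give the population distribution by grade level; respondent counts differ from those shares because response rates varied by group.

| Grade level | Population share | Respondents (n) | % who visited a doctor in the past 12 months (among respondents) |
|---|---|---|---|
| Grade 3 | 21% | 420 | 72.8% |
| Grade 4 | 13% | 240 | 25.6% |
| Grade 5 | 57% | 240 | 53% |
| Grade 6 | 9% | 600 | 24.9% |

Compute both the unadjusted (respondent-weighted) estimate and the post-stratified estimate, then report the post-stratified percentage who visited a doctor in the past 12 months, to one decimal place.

51.1%

Unadjusted (pooled respondent) estimate weights by respondent counts:
  (420/1500)×72.8 + (240/1500)×25.6 + (240/1500)×53 + (600/1500)×24.9 = 42.92%
Reweighting by population grade level shares:
  0.21×72.8 + 0.13×25.6 + 0.57×53 + 0.09×24.9 = 51.067%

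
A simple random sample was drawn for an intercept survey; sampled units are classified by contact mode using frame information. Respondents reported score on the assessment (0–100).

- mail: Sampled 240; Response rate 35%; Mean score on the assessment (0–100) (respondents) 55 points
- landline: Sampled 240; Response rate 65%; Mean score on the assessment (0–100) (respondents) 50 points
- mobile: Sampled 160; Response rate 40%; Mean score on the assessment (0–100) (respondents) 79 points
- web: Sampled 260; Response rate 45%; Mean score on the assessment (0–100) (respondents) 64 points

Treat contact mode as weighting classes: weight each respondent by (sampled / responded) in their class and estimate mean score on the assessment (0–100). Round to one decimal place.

With weight = n_sampled/n_responded per class, the weighted class total is n_sampled:
  mail: 240 × 55 = 13,200
  landline: 240 × 50 = 12,000
  mobile: 160 × 79 = 12,640
  web: 260 × 64 = 16,640
Adjusted estimate = 54,480 / 900 = 60.5333 → 60.5.

60.5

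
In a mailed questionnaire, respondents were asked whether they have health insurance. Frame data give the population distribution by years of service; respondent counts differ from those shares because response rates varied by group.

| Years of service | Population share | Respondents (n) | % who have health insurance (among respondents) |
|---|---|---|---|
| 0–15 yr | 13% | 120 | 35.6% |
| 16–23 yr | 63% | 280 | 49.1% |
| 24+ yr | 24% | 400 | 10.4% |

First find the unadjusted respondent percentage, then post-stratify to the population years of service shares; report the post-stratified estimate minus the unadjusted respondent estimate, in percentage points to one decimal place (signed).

Without adjustment, the pooled respondent share is:
  (120/800)×35.6 + (280/800)×49.1 + (400/800)×10.4 = 27.725%
Post-stratified estimate weights by population shares:
  0.13×35.6 + 0.63×49.1 + 0.24×10.4 = 38.057%
Difference = 38.057 − 27.725 = 10.332 pp.

+10.3 percentage points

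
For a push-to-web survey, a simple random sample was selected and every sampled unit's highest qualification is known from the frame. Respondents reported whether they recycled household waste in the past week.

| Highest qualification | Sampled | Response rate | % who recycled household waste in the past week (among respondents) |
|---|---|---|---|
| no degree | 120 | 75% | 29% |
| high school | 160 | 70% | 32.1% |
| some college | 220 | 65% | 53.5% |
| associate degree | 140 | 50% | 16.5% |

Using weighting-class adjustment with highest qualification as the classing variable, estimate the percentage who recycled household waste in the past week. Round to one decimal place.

35.5%

Each respondent's weight = sampled/responded in their class; summing within a class gives n_sampled, so:
  no degree: 120 × 29 = 3480
  high school: 160 × 32.1 = 5136
  some college: 220 × 53.5 = 11,770
  associate degree: 140 × 16.5 = 2310
Adjusted estimate = 22,696 / 640 = 35.4625 → 35.5%.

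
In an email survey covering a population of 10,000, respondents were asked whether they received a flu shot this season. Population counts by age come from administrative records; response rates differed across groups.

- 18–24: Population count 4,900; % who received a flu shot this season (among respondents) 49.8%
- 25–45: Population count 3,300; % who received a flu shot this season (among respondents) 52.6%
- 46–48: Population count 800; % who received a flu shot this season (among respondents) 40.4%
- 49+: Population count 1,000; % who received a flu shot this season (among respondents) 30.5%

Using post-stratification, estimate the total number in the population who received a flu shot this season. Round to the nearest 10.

4,800

Each cell contributes its population count × the respondent rate:
  18–24: 4,900 × 49.8% = 2440.2
  25–45: 3,300 × 52.6% = 1735.8
  46–48: 800 × 40.4% = 323.2
  49+: 1,000 × 30.5% = 305
Estimated total = 4804.2 → 4,800.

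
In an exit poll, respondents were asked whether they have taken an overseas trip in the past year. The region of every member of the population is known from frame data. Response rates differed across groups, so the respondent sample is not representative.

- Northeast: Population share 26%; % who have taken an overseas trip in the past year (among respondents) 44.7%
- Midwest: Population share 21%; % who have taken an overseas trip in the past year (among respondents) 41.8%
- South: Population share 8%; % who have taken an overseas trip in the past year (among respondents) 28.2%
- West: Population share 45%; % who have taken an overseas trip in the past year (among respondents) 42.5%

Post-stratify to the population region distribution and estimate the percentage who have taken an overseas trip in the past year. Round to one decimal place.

Weight each group's respondent value by its population share:
  Northeast: 0.26 × 44.7 = 11.622
  Midwest: 0.21 × 41.8 = 8.778
  South: 0.08 × 28.2 = 2.256
  West: 0.45 × 42.5 = 19.125
Post-stratified estimate = 41.781 → 41.8%.

41.8%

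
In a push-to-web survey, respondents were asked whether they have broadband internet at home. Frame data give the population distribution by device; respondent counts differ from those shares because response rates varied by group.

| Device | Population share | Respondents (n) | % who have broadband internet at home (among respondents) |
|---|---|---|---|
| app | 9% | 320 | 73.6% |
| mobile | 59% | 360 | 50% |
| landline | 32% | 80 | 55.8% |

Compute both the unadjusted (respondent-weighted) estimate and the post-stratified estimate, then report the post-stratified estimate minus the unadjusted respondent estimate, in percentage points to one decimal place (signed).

Naive respondent-only estimate (weights = respondent counts):
  (320/760)×73.6 + (360/760)×50 + (80/760)×55.8 = 60.5474%
Reweighting by population device shares:
  0.09×73.6 + 0.59×50 + 0.32×55.8 = 53.98%
Difference = 53.98 − 60.5474 = -6.5674 pp.

-6.6 percentage points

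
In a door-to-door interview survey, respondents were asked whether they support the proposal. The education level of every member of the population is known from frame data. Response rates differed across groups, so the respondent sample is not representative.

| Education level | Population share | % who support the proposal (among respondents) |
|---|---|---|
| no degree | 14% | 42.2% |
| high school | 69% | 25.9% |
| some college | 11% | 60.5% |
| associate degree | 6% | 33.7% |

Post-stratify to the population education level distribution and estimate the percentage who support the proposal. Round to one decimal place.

32.5%

Post-stratification weights by population share, not respondent share:
  no degree: 0.14 × 42.2 = 5.908
  high school: 0.69 × 25.9 = 17.871
  some college: 0.11 × 60.5 = 6.655
  associate degree: 0.06 × 33.7 = 2.022
Post-stratified estimate = 32.456 → 32.5%.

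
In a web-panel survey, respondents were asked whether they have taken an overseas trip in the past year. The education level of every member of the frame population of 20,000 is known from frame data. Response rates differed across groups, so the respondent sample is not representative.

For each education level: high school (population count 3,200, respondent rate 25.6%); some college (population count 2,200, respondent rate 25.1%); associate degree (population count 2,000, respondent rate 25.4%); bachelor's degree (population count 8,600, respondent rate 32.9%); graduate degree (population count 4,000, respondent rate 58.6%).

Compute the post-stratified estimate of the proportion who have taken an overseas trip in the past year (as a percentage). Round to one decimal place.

35.3%

Weight each group's respondent value by its population share:
  high school: (3,200/20,000) × 25.6 = 4.096
  some college: (2,200/20,000) × 25.1 = 2.761
  associate degree: (2,000/20,000) × 25.4 = 2.54
  bachelor's degree: (8,600/20,000) × 32.9 = 14.147
  graduate degree: (4,000/20,000) × 58.6 = 11.72
Post-stratified estimate = 35.264 → 35.3%.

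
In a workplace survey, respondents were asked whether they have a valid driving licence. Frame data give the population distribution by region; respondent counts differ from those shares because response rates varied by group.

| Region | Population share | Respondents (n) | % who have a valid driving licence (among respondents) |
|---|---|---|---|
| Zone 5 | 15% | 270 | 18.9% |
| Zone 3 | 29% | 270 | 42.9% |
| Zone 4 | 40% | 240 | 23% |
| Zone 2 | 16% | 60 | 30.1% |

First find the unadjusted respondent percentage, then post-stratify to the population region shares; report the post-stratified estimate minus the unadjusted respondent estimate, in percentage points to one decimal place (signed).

+0.7 percentage points

Naive respondent-only estimate (weights = respondent counts):
  (270/840)×18.9 + (270/840)×42.9 + (240/840)×23 + (60/840)×30.1 = 28.5857%
Post-stratifying to population shares instead:
  0.15×18.9 + 0.29×42.9 + 0.4×23 + 0.16×30.1 = 29.292%
Difference = 29.292 − 28.5857 = 0.7063 pp.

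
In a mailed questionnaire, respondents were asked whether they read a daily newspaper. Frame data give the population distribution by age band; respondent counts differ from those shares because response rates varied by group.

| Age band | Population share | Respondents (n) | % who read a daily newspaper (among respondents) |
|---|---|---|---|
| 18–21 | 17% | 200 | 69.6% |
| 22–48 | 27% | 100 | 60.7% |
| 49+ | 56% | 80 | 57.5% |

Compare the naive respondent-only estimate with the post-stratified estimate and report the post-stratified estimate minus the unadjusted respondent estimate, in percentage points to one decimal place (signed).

Naive respondent-only estimate (weights = respondent counts):
  (200/380)×69.6 + (100/380)×60.7 + (80/380)×57.5 = 64.7105%
Post-stratifying to population shares instead:
  0.17×69.6 + 0.27×60.7 + 0.56×57.5 = 60.421%
Difference = 60.421 − 64.7105 = -4.2895 pp.

-4.3 percentage points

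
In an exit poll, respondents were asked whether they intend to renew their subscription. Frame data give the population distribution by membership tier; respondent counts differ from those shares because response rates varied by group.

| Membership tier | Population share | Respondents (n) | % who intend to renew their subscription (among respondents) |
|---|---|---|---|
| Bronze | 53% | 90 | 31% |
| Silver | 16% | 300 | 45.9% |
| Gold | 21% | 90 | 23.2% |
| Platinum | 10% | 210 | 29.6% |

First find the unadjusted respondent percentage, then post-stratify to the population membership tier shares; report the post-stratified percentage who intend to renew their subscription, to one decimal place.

Without adjustment, the pooled respondent share is:
  (90/690)×31 + (300/690)×45.9 + (90/690)×23.2 + (210/690)×29.6 = 36.0348%
Post-stratifying to population shares instead:
  0.53×31 + 0.16×45.9 + 0.21×23.2 + 0.1×29.6 = 31.606%

31.6%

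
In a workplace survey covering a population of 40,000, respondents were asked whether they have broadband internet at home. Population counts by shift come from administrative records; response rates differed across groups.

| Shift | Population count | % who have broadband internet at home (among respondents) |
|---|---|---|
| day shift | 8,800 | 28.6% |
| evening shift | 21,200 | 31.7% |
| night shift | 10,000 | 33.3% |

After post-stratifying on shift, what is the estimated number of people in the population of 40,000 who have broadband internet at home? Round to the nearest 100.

12,600

Each cell contributes its population count × the respondent rate:
  day shift: 8,800 × 28.6% = 2516.8
  evening shift: 21,200 × 31.7% = 6720.4
  night shift: 10,000 × 33.3% = 3330
Estimated total = 12567.2 → 12,600.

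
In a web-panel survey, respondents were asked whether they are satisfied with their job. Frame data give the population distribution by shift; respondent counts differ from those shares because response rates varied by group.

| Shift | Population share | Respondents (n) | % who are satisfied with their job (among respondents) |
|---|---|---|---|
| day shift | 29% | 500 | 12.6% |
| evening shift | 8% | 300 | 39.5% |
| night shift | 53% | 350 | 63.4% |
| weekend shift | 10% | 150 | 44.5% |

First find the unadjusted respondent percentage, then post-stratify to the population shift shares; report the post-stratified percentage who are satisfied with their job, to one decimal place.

Unadjusted (pooled respondent) estimate weights by respondent counts:
  (500/1300)×12.6 + (300/1300)×39.5 + (350/1300)×63.4 + (150/1300)×44.5 = 36.1654%
Reweighting by population shift shares:
  0.29×12.6 + 0.08×39.5 + 0.53×63.4 + 0.1×44.5 = 44.866%

44.9%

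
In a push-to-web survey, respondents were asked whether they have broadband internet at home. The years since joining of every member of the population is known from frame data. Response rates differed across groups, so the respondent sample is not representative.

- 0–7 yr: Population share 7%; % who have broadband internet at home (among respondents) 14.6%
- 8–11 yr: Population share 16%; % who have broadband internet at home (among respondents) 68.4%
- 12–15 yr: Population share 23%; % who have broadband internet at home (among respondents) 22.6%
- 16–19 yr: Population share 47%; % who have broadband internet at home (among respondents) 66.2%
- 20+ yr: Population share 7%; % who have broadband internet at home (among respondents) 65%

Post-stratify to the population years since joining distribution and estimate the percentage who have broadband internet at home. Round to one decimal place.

Each cell contributes population-share × respondent value:
  0–7 yr: 0.07 × 14.6 = 1.022
  8–11 yr: 0.16 × 68.4 = 10.944
  12–15 yr: 0.23 × 22.6 = 5.198
  16–19 yr: 0.47 × 66.2 = 31.114
  20+ yr: 0.07 × 65 = 4.55
Post-stratified estimate = 52.828 → 52.8%.

52.8%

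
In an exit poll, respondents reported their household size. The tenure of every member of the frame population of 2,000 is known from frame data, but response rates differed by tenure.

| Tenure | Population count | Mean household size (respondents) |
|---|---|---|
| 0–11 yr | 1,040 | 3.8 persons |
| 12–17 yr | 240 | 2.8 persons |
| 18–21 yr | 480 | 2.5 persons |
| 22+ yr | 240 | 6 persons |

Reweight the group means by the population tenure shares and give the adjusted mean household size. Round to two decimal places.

3.63

Reweight to the known tenure distribution:
  0–11 yr: (1,040/2,000) × 3.8 = 1.976
  12–17 yr: (240/2,000) × 2.8 = 0.336
  18–21 yr: (480/2,000) × 2.5 = 0.6
  22+ yr: (240/2,000) × 6 = 0.72
Post-stratified estimate = 3.632 → 3.63.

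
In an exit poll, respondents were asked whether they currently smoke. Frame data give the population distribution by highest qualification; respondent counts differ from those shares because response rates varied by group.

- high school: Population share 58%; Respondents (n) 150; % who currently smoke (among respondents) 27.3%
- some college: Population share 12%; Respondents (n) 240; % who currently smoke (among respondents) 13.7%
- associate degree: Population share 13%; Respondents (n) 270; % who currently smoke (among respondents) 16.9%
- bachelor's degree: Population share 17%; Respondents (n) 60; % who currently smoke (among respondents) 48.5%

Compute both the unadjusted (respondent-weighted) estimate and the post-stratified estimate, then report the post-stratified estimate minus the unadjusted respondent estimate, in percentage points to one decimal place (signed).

+7.3 percentage points

Unadjusted (pooled respondent) estimate weights by respondent counts:
  (150/720)×27.3 + (240/720)×13.7 + (270/720)×16.9 + (60/720)×48.5 = 20.6333%
Post-stratifying to population shares instead:
  0.58×27.3 + 0.12×13.7 + 0.13×16.9 + 0.17×48.5 = 27.92%
Difference = 27.92 − 20.6333 = 7.2867 pp.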